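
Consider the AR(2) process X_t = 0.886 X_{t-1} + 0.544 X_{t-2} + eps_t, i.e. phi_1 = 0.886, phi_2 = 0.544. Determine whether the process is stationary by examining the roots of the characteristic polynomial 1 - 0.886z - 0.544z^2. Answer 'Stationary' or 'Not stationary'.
\text{Not stationary}

The AR(p) characteristic polynomial is P(z) = 1 - 0.886z - 0.544z^2.
Stationarity requires all roots to lie outside the unit circle, i.e. |z| > 1 for every root.
Set 1 + (-0.886) z + (-0.544) z^2 = 0, i.e. a z^2 + b z + c = 0 with a = -0.544, b = -0.886, c = 1.
Discriminant D = b^2 - 4ac = (-0.886)^2 - 4*(-0.544)*1 = 0.784996 - (-2.176) = 2.960996.
D >= 0, so the roots are real: z = (-b +/- sqrt(D)) / (2a) = (0.886 +/- 1.720754) / (-1.088).
  z_1 = (0.886 + 1.720754) / (-1.088) = -2.3959,   |z_1| = 2.3959.
  z_2 = (0.886 - 1.720754) / (-1.088) = 0.7672,   |z_2| = 0.7672.
Moduli of all roots: 2.3959, 0.7672.
All moduli strictly greater than 1? No.
Verdict: Not stationary.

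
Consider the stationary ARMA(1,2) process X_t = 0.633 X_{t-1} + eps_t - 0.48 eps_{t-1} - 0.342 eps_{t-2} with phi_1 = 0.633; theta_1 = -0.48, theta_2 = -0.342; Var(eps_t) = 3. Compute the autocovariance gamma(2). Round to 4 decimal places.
\gamma(2) = -0.6861

Multiply the model equation by X_{t-k} and take expectations. With theta_0 = psi_0 = 1 and psi_j the MA(infinity) weights, this gives
  gamma(k) - sum_i phi_i gamma(k-i) = c_k,
  c_k = sigma^2 * sum_{j=k..q} theta_j psi_{j-k}   (c_k = 0 for k > q),
using gamma(-m) = gamma(m).
psi-weights needed (psi_j = theta_j + sum_i phi_i psi_{j-i}):
  psi_1 = theta_1 + phi_1 = -0.48 + (0.633) = 0.153
  psi_2 = theta_2 + phi_1 psi_1 = -0.342 + (0.633)(0.153) = -0.245151
Right-hand sides:
  c_0 = sigma^2 (1 + theta_1 psi_1 + theta_2 psi_2) = 3 * (1 + (-0.48)(0.153) + (-0.342)(-0.245151)) = 3 * 1.010402 = 3.031205
  c_1 = sigma^2 (theta_1 + theta_2 psi_1) = 3 * (-0.48 + (-0.342)(0.153)) = -1.596978
  c_2 = sigma^2 theta_2 = 3 * (-0.342) = -1.026
Equations for k = 0 and k = 1 (AR order 1):
  gamma(0) = phi_1 gamma(1) + c_0
  gamma(1) = phi_1 gamma(0) + c_1
Substituting the second into the first: gamma(0) (1 - phi_1^2) = c_0 + phi_1 c_1, so
  gamma(0) = (c_0 + phi_1 c_1) / (1 - phi_1^2) = (3.031205 + (0.633)(-1.596978)) / (1 - (0.633)^2) = 2.020318 / 0.599311 = 3.371068.
  gamma(1) = phi_1 gamma(0) + c_1 = (0.633)(3.371068) + (-1.596978) = 0.536908.
For k = 2: gamma(2) = phi_1 gamma(1) + c_2
  = (0.633)(0.536908) + (-1.026) = -0.686137.
Therefore gamma(2) = -0.6861 (to 4 decimal places).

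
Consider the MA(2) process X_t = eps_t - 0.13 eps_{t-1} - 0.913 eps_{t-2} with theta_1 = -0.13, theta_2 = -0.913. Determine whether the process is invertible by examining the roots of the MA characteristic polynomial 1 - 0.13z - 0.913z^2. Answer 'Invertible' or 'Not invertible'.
\text{Not invertible}

The MA(q) characteristic polynomial is P(z) = 1 - 0.13z - 0.913z^2.
Invertibility requires all roots to lie outside the unit circle, i.e. |z| > 1 for every root.
Set 1 + (-0.13) z + (-0.913) z^2 = 0, i.e. a z^2 + b z + c = 0 with a = -0.913, b = -0.13, c = 1.
Discriminant D = b^2 - 4ac = (-0.13)^2 - 4*(-0.913)*1 = 0.0169 - (-3.652) = 3.6689.
D >= 0, so the roots are real: z = (-b +/- sqrt(D)) / (2a) = (0.13 +/- 1.915437) / (-1.826).
  z_1 = (0.13 + 1.915437) / (-1.826) = -1.1202,   |z_1| = 1.1202.
  z_2 = (0.13 - 1.915437) / (-1.826) = 0.9778,   |z_2| = 0.9778.
Moduli of all roots: 1.1202, 0.9778.
All moduli strictly greater than 1? No.
Verdict: Not invertible.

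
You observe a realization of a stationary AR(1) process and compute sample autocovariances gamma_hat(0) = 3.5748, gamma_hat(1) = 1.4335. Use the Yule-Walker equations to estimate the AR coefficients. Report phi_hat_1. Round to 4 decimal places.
\hat\phi_{1} = 0.4010

The Yule-Walker equations for an AR(p) process read, in matrix form,
  Gamma_p phi = r_p,   with   (Gamma_p)_{ij} = gamma(|i - j|),
                       (r_p)_i = gamma(i),   i,j = 1..p.
Substitute the sample gammas (Toeplitz matrix and right-hand side of size 1):
  Gamma_p = [[3.5748]]
  r_p     = [1.4335]
With p = 1 this is the single equation gamma(0) phi_1 = gamma(1):
  phi_hat_1 = gamma(1) / gamma(0) = 1.4335 / 3.5748 = 0.4010.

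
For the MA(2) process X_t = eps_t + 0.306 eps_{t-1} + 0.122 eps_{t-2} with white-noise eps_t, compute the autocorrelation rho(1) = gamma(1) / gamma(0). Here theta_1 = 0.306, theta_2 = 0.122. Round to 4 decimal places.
\rho(1) = 0.3097

For an MA(q) process with theta_0 = 1, the autocovariance is
  gamma(k) = sigma^2 * sum_{i=0..q-k} theta_i * theta_{i+k},
and rho(k) = gamma(k) / gamma(0). Sigma^2 cancels.
  numerator   = (1)*(0.306) + (0.306)*(0.122) = 0.343332.
  denominator = (1)^2 + (0.306)^2 + (0.122)^2 = 1.10852.
  rho(1) = 0.343332 / 1.10852 = 0.3097.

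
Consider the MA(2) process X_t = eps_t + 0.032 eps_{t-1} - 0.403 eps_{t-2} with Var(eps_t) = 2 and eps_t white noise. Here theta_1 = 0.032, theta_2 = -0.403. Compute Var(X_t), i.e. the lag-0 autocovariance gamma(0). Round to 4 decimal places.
\gamma(0) = 2.3269

For an MA(q) process X_t = eps_t + sum_i theta_i eps_{t-i} with
Var(eps_t) = sigma^2, the variance is
  gamma(0) = sigma^2 * (1 + sum_i theta_i^2).
  sum_i theta_i^2 = (0.032)^2 + (-0.403)^2 = 0.001024 + 0.162409 = 0.163433.
  gamma(0) = 2 * (1 + 0.163433) = 2 * 1.163433 = 2.326866, which rounds to 2.3269.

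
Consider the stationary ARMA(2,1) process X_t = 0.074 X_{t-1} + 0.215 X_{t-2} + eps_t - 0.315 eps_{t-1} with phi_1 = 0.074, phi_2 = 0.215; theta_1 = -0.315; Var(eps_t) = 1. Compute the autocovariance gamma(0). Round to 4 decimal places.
\gamma(0) = 1.1000

Multiply the model equation by X_{t-k} and take expectations. With theta_0 = psi_0 = 1 and psi_j the MA(infinity) weights, this gives
  gamma(k) - sum_i phi_i gamma(k-i) = c_k,
  c_k = sigma^2 * sum_{j=k..q} theta_j psi_{j-k}   (c_k = 0 for k > q),
using gamma(-m) = gamma(m).
psi-weights needed (psi_j = theta_j + sum_i phi_i psi_{j-i}):
  psi_1 = theta_1 + phi_1 = -0.315 + (0.074) = -0.241
Right-hand sides:
  c_0 = sigma^2 (1 + theta_1 psi_1) = 1 * (1 + (-0.315)(-0.241)) = 1 * 1.075915 = 1.075915
  c_1 = sigma^2 theta_1 = 1 * (-0.315) = -0.315
  c_2 = 0
Equations for k = 0, 1, 2 (AR order 2, c_2 = 0):
  (E0) gamma(0) = phi_1 gamma(1) + phi_2 gamma(2) + c_0
  (E1) gamma(1) = phi_1 gamma(0) + phi_2 gamma(1) + c_1
  (E2) gamma(2) = phi_1 gamma(1) + phi_2 gamma(0)
From (E1): gamma(1) = A gamma(0) + B with
  A = phi_1 / (1 - phi_2) = 0.074 / 0.785 = 0.094268,   B = c_1 / (1 - phi_2) = -0.315 / 0.785 = -0.401274.
Insert (E2) into (E0): gamma(0) (1 - phi_2^2) = phi_1 (1 + phi_2) gamma(1) + c_0.
  phi_1 (1 + phi_2) = (0.074)(1.215) = 0.08991,   1 - phi_2^2 = 0.953775.
Replace gamma(1) by A gamma(0) + B and collect gamma(0):
  gamma(0) [0.953775 - (0.08991)(0.094268)] = (0.08991)(-0.401274) + 1.075915
  gamma(0) * 0.945299 = 1.039836
  gamma(0) = 1.039836 / 0.945299 = 1.100008.
Therefore gamma(0) = 1.1000 (to 4 decimal places).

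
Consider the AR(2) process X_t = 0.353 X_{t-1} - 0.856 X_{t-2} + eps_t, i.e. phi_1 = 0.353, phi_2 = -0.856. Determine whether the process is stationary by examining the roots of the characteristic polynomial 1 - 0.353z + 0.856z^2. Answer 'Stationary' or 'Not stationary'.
\text{Stationary}

The AR(p) characteristic polynomial is P(z) = 1 - 0.353z + 0.856z^2.
Stationarity requires all roots to lie outside the unit circle, i.e. |z| > 1 for every root.
Set 1 + (-0.353) z + (0.856) z^2 = 0, i.e. a z^2 + b z + c = 0 with a = 0.856, b = -0.353, c = 1.
Discriminant D = b^2 - 4ac = (-0.353)^2 - 4*(0.856)*1 = 0.124609 - (3.424) = -3.299391.
D < 0, so the roots are the complex-conjugate pair z = (-b +/- i sqrt(-D)) / (2a) = 0.2062 +/- 1.061i.
For a conjugate pair |z|^2 = z * conj(z) = (product of roots) = c/a = 1/(0.856) = 1.168224, so |z| = sqrt(1.168224) = 1.0808 for both roots.
Moduli of all roots: 1.0808, 1.0808.
All moduli strictly greater than 1? Yes.
Verdict: Stationary.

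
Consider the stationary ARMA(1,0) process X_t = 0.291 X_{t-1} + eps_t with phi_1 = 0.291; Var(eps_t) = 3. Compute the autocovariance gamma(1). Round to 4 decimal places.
\gamma(1) = 0.9538

Multiply the model equation by X_{t-k} and take expectations. With theta_0 = psi_0 = 1 and psi_j the MA(infinity) weights, this gives
  gamma(k) - sum_i phi_i gamma(k-i) = c_k,
  c_k = sigma^2 * sum_{j=k..q} theta_j psi_{j-k}   (c_k = 0 for k > q),
using gamma(-m) = gamma(m).
Pure AR (q = 0): c_0 = sigma^2 = 3, c_k = 0 for k >= 1.
Equations for k = 0 and k = 1 (AR order 1):
  gamma(0) = phi_1 gamma(1) + c_0
  gamma(1) = phi_1 gamma(0) + c_1
Substituting the second into the first: gamma(0) (1 - phi_1^2) = c_0 + phi_1 c_1, so
  gamma(0) = c_0 / (1 - phi_1^2) = 3 / (1 - (0.291)^2) = 3 / 0.915319 = 3.277546.
  gamma(1) = phi_1 gamma(0) = (0.291)(3.277546) = 0.953766.
Therefore gamma(1) = 0.9538 (to 4 decimal places).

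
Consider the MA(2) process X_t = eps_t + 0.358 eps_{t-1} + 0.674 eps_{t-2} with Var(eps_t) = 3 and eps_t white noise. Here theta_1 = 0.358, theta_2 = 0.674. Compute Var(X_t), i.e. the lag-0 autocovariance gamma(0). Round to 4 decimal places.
\gamma(0) = 4.7473

For an MA(q) process X_t = eps_t + sum_i theta_i eps_{t-i} with
Var(eps_t) = sigma^2, the variance is
  gamma(0) = sigma^2 * (1 + sum_i theta_i^2).
  sum_i theta_i^2 = (0.358)^2 + (0.674)^2 = 0.128164 + 0.454276 = 0.58244.
  gamma(0) = 3 * (1 + 0.58244) = 3 * 1.58244 = 4.74732, which rounds to 4.7473.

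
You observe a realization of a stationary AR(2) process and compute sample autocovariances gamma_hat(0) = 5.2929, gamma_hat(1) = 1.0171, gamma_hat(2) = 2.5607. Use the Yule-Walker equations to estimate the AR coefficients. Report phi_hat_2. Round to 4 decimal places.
\hat\phi_{2} = 0.4640

The Yule-Walker equations for an AR(p) process read, in matrix form,
  Gamma_p phi = r_p,   with   (Gamma_p)_{ij} = gamma(|i - j|),
                       (r_p)_i = gamma(i),   i,j = 1..p.
Substitute the sample gammas (Toeplitz matrix and right-hand side of size 2):
  Gamma_p = [[5.2929, 1.0171], [1.0171, 5.2929]]
  r_p     = [1.0171, 2.5607]
Written out:
  5.2929 phi_1 + 1.0171 phi_2 = 1.0171
  1.0171 phi_1 + 5.2929 phi_2 = 2.5607
Solve by Cramer's rule:
  det = gamma(0)^2 - gamma(1)^2 = (5.2929)^2 - (1.0171)^2 = 28.01479041 - 1.03449241 = 26.980298
  phi_hat_1 = [gamma(1) gamma(0) - gamma(1) gamma(2)] / det = [(1.0171)(5.2929) - (1.0171)(2.5607)] / 26.980298 = 2.77892062 / 26.980298 = 0.103
  phi_hat_2 = [gamma(0) gamma(2) - gamma(1)^2] / det = [(5.2929)(2.5607) - (1.0171)^2] / 26.980298 = 12.51903662 / 26.980298 = 0.464
So phi_hat = [0.1030, 0.4640].
Therefore phi_hat_2 = 0.4640.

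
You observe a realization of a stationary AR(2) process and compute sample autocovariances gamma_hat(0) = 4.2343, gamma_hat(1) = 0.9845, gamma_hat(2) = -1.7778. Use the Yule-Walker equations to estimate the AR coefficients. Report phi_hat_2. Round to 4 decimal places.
\hat\phi_{2} = -0.5010

The Yule-Walker equations for an AR(p) process read, in matrix form,
  Gamma_p phi = r_p,   with   (Gamma_p)_{ij} = gamma(|i - j|),
                       (r_p)_i = gamma(i),   i,j = 1..p.
Substitute the sample gammas (Toeplitz matrix and right-hand side of size 2):
  Gamma_p = [[4.2343, 0.9845], [0.9845, 4.2343]]
  r_p     = [0.9845, -1.7778]
Written out:
  4.2343 phi_1 + 0.9845 phi_2 = 0.9845
  0.9845 phi_1 + 4.2343 phi_2 = -1.7778
Solve by Cramer's rule:
  det = gamma(0)^2 - gamma(1)^2 = (4.2343)^2 - (0.9845)^2 = 17.92929649 - 0.96924025 = 16.96005624
  phi_hat_1 = [gamma(1) gamma(0) - gamma(1) gamma(2)] / det = [(0.9845)(4.2343) - (0.9845)(-1.7778)] / 16.96005624 = 5.91891245 / 16.96005624 = 0.349
  phi_hat_2 = [gamma(0) gamma(2) - gamma(1)^2] / det = [(4.2343)(-1.7778) - (0.9845)^2] / 16.96005624 = -8.49697879 / 16.96005624 = -0.501
So phi_hat = [0.3490, -0.5010].
Therefore phi_hat_2 = -0.5010.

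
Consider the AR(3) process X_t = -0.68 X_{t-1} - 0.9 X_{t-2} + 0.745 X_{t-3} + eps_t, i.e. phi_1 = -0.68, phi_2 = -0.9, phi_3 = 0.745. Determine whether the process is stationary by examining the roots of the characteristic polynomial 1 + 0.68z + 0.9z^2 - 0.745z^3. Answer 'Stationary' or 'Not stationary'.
\text{Not stationary}

The AR(p) characteristic polynomial is P(z) = 1 + 0.68z + 0.9z^2 - 0.745z^3.
Stationarity requires all roots to lie outside the unit circle, i.e. |z| > 1 for every root.
Degree 3: look for a simple real root z0 first, then factor out (1 - z/z0) and solve the remaining quadratic.
Testing z0 = 2: P(2) = 1 + (0.68)(2) + (0.9)(2)^2 + (-0.745)(2)^3
  = 1 + (1.36) + (3.6) + (-5.96) = 0.  So z_0 = 2 is a root, |z_0| = 2.
Divide out the factor (1 - 0.5 z) = (1 - z/z0) (since 1/z0 = 0.5):
  P(z) = (1 - 0.5 z)(1 + (1.18) z + (1.49) z^2)
  [check: z-coef 1.18 - (0.5) = 0.68; z^2-coef 1.49 - (0.5)(1.18) = 0.9; z^3-coef -(0.5)(1.49) = -0.745.]
Remaining roots from the quadratic factor 1 + (1.18) z + (1.49) z^2:
  Set 1 + (1.18) z + (1.49) z^2 = 0, i.e. a z^2 + b z + c = 0 with a = 1.49, b = 1.18, c = 1.
  Discriminant D = b^2 - 4ac = (1.18)^2 - 4*(1.49)*1 = 1.3924 - (5.96) = -4.5676.
  D < 0, so the roots are the complex-conjugate pair z = (-b +/- i sqrt(-D)) / (2a) = -0.396 +/- 0.7172i.
  For a conjugate pair |z|^2 = z * conj(z) = (product of roots) = c/a = 1/(1.49) = 0.671141, so |z| = sqrt(0.671141) = 0.8192 for both roots.
Moduli of all roots: 2.0000, 0.8192, 0.8192.
All moduli strictly greater than 1? No.
Verdict: Not stationary.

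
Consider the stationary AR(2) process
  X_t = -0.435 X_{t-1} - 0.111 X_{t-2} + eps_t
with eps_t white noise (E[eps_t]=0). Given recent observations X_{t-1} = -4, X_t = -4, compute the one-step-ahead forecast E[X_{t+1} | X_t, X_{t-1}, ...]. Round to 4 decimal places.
E[X_{t+1} \mid \mathcal F_t] = 2.1840

For an AR(p) model X_t = c + sum_i phi_i X_{t-i} + eps_t, the
one-step-ahead conditional mean is
  E[X_{t+1} | X_t, ...] = c + sum_i phi_i X_{t+1-i}.
Substitute known values:
  E[X_{t+1} | ...] = (-0.435) * (-4) + (-0.111) * (-4)
                   = 2.1840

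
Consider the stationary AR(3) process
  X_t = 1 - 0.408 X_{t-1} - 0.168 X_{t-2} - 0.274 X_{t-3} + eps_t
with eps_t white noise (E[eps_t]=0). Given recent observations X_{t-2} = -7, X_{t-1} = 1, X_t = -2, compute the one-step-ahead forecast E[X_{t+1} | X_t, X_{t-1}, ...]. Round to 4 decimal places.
E[X_{t+1} \mid \mathcal F_t] = 3.5660

For an AR(p) model X_t = c + sum_i phi_i X_{t-i} + eps_t, the
one-step-ahead conditional mean is
  E[X_{t+1} | X_t, ...] = c + sum_i phi_i X_{t+1-i}.
Substitute known values:
  E[X_{t+1} | ...] = 1 + (-0.408) * (-2) + (-0.168) * (1) + (-0.274) * (-7)
                   = 3.5660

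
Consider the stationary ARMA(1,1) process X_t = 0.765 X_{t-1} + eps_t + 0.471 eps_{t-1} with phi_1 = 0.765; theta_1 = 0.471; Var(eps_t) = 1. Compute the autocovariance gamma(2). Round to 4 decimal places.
\gamma(2) = 3.1010

Multiply the model equation by X_{t-k} and take expectations. With theta_0 = psi_0 = 1 and psi_j the MA(infinity) weights, this gives
  gamma(k) - sum_i phi_i gamma(k-i) = c_k,
  c_k = sigma^2 * sum_{j=k..q} theta_j psi_{j-k}   (c_k = 0 for k > q),
using gamma(-m) = gamma(m).
psi-weights needed (psi_j = theta_j + sum_i phi_i psi_{j-i}):
  psi_1 = theta_1 + phi_1 = 0.471 + (0.765) = 1.236
Right-hand sides:
  c_0 = sigma^2 (1 + theta_1 psi_1) = 1 * (1 + (0.471)(1.236)) = 1 * 1.582156 = 1.582156
  c_1 = sigma^2 theta_1 = 1 * (0.471) = 0.471
  c_2 = 0
Equations for k = 0 and k = 1 (AR order 1):
  gamma(0) = phi_1 gamma(1) + c_0
  gamma(1) = phi_1 gamma(0) + c_1
Substituting the second into the first: gamma(0) (1 - phi_1^2) = c_0 + phi_1 c_1, so
  gamma(0) = (c_0 + phi_1 c_1) / (1 - phi_1^2) = (1.582156 + (0.765)(0.471)) / (1 - (0.765)^2) = 1.942471 / 0.414775 = 4.683192.
  gamma(1) = phi_1 gamma(0) + c_1 = (0.765)(4.683192) + (0.471) = 4.053642.
For k = 2 (> q): gamma(2) = phi_1 gamma(1) = (0.765)(4.053642) = 3.101036.
Therefore gamma(2) = 3.1010 (to 4 decimal places).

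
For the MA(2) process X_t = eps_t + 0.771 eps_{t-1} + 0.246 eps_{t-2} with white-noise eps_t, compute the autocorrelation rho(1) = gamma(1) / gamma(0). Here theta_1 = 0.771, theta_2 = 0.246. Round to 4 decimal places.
\rho(1) = 0.5805

For an MA(q) process with theta_0 = 1, the autocovariance is
  gamma(k) = sigma^2 * sum_{i=0..q-k} theta_i * theta_{i+k},
and rho(k) = gamma(k) / gamma(0). Sigma^2 cancels.
  numerator   = (1)*(0.771) + (0.771)*(0.246) = 0.960666.
  denominator = (1)^2 + (0.771)^2 + (0.246)^2 = 1.654957.
  rho(1) = 0.960666 / 1.654957 = 0.5805.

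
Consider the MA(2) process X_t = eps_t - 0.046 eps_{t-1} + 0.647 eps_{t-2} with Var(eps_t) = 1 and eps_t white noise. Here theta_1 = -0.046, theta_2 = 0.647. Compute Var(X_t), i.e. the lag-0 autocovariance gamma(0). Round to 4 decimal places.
\gamma(0) = 1.4207

For an MA(q) process X_t = eps_t + sum_i theta_i eps_{t-i} with
Var(eps_t) = sigma^2, the variance is
  gamma(0) = sigma^2 * (1 + sum_i theta_i^2).
  sum_i theta_i^2 = (-0.046)^2 + (0.647)^2 = 0.002116 + 0.418609 = 0.420725.
  gamma(0) = 1 * (1 + 0.420725) = 1 * 1.420725 = 1.420725, which rounds to 1.4207.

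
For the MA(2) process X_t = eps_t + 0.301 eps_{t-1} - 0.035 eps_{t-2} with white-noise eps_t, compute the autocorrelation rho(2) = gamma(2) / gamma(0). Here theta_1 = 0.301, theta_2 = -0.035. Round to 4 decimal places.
\rho(2) = -0.0321

For an MA(q) process with theta_0 = 1, the autocovariance is
  gamma(k) = sigma^2 * sum_{i=0..q-k} theta_i * theta_{i+k},
and rho(k) = gamma(k) / gamma(0). Sigma^2 cancels.
  numerator   = (1)*(-0.035) = -0.035.
  denominator = (1)^2 + (0.301)^2 + (-0.035)^2 = 1.091826.
  rho(2) = -0.035 / 1.091826 = -0.0321.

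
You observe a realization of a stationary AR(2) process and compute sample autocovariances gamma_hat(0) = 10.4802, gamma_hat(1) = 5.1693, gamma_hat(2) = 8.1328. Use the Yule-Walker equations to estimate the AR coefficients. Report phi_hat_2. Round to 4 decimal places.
\hat\phi_{2} = 0.7040

The Yule-Walker equations for an AR(p) process read, in matrix form,
  Gamma_p phi = r_p,   with   (Gamma_p)_{ij} = gamma(|i - j|),
                       (r_p)_i = gamma(i),   i,j = 1..p.
Substitute the sample gammas (Toeplitz matrix and right-hand side of size 2):
  Gamma_p = [[10.4802, 5.1693], [5.1693, 10.4802]]
  r_p     = [5.1693, 8.1328]
Written out:
  10.4802 phi_1 + 5.1693 phi_2 = 5.1693
  5.1693 phi_1 + 10.4802 phi_2 = 8.1328
Solve by Cramer's rule:
  det = gamma(0)^2 - gamma(1)^2 = (10.4802)^2 - (5.1693)^2 = 109.83459204 - 26.72166249 = 83.11292955
  phi_hat_1 = [gamma(1) gamma(0) - gamma(1) gamma(2)] / det = [(5.1693)(10.4802) - (5.1693)(8.1328)] / 83.11292955 = 12.13441482 / 83.11292955 = 0.146
  phi_hat_2 = [gamma(0) gamma(2) - gamma(1)^2] / det = [(10.4802)(8.1328) - (5.1693)^2] / 83.11292955 = 58.51170807 / 83.11292955 = 0.704
So phi_hat = [0.1460, 0.7040].
Therefore phi_hat_2 = 0.7040.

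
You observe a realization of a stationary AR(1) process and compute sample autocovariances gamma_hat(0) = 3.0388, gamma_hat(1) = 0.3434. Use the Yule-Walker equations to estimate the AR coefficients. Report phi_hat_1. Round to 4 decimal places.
\hat\phi_{1} = 0.1130

The Yule-Walker equations for an AR(p) process read, in matrix form,
  Gamma_p phi = r_p,   with   (Gamma_p)_{ij} = gamma(|i - j|),
                       (r_p)_i = gamma(i),   i,j = 1..p.
Substitute the sample gammas (Toeplitz matrix and right-hand side of size 1):
  Gamma_p = [[3.0388]]
  r_p     = [0.3434]
With p = 1 this is the single equation gamma(0) phi_1 = gamma(1):
  phi_hat_1 = gamma(1) / gamma(0) = 0.3434 / 3.0388 = 0.1130.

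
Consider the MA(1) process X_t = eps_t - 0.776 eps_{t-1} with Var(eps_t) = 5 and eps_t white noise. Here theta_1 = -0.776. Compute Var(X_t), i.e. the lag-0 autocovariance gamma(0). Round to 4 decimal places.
\gamma(0) = 8.0109

For an MA(q) process X_t = eps_t + sum_i theta_i eps_{t-i} with
Var(eps_t) = sigma^2, the variance is
  gamma(0) = sigma^2 * (1 + sum_i theta_i^2).
  sum_i theta_i^2 = (-0.776)^2 = 0.602176.
  gamma(0) = 5 * (1 + 0.602176) = 5 * 1.602176 = 8.01088, which rounds to 8.0109.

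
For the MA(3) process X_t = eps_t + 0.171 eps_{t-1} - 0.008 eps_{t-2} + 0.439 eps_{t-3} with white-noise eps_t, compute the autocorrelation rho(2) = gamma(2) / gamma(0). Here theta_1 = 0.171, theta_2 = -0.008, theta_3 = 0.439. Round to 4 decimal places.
\rho(2) = 0.0549

For an MA(q) process with theta_0 = 1, the autocovariance is
  gamma(k) = sigma^2 * sum_{i=0..q-k} theta_i * theta_{i+k},
and rho(k) = gamma(k) / gamma(0). Sigma^2 cancels.
  numerator   = (1)*(-0.008) + (0.171)*(0.439) = 0.067069.
  denominator = (1)^2 + (0.171)^2 + (-0.008)^2 + (0.439)^2 = 1.222026.
  rho(2) = 0.067069 / 1.222026 = 0.0549.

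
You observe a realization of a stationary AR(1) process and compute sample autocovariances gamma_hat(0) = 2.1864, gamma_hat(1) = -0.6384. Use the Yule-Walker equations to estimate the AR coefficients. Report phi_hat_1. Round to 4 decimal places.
\hat\phi_{1} = -0.2920

The Yule-Walker equations for an AR(p) process read, in matrix form,
  Gamma_p phi = r_p,   with   (Gamma_p)_{ij} = gamma(|i - j|),
                       (r_p)_i = gamma(i),   i,j = 1..p.
Substitute the sample gammas (Toeplitz matrix and right-hand side of size 1):
  Gamma_p = [[2.1864]]
  r_p     = [-0.6384]
With p = 1 this is the single equation gamma(0) phi_1 = gamma(1):
  phi_hat_1 = gamma(1) / gamma(0) = -0.6384 / 2.1864 = -0.2920.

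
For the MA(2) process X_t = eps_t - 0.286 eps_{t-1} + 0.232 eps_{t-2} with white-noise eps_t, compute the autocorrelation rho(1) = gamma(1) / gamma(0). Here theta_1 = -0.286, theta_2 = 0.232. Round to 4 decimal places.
\rho(1) = -0.3103

For an MA(q) process with theta_0 = 1, the autocovariance is
  gamma(k) = sigma^2 * sum_{i=0..q-k} theta_i * theta_{i+k},
and rho(k) = gamma(k) / gamma(0). Sigma^2 cancels.
  numerator   = (1)*(-0.286) + (-0.286)*(0.232) = -0.352352.
  denominator = (1)^2 + (-0.286)^2 + (0.232)^2 = 1.13562.
  rho(1) = -0.352352 / 1.13562 = -0.3103.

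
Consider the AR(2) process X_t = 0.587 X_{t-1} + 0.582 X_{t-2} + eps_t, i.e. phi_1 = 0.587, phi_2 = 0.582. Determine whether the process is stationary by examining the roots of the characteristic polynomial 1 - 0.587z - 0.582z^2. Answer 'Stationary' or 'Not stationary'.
\text{Not stationary}

The AR(p) characteristic polynomial is P(z) = 1 - 0.587z - 0.582z^2.
Stationarity requires all roots to lie outside the unit circle, i.e. |z| > 1 for every root.
Set 1 + (-0.587) z + (-0.582) z^2 = 0, i.e. a z^2 + b z + c = 0 with a = -0.582, b = -0.587, c = 1.
Discriminant D = b^2 - 4ac = (-0.587)^2 - 4*(-0.582)*1 = 0.344569 - (-2.328) = 2.672569.
D >= 0, so the roots are real: z = (-b +/- sqrt(D)) / (2a) = (0.587 +/- 1.634799) / (-1.164).
  z_1 = (0.587 + 1.634799) / (-1.164) = -1.9088,   |z_1| = 1.9088.
  z_2 = (0.587 - 1.634799) / (-1.164) = 0.9002,   |z_2| = 0.9002.
Moduli of all roots: 1.9088, 0.9002.
All moduli strictly greater than 1? No.
Verdict: Not stationary.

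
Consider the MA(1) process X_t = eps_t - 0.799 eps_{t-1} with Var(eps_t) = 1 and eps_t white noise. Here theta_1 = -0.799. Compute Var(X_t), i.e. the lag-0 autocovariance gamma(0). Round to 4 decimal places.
\gamma(0) = 1.6384

For an MA(q) process X_t = eps_t + sum_i theta_i eps_{t-i} with
Var(eps_t) = sigma^2, the variance is
  gamma(0) = sigma^2 * (1 + sum_i theta_i^2).
  sum_i theta_i^2 = (-0.799)^2 = 0.638401.
  gamma(0) = 1 * (1 + 0.638401) = 1 * 1.638401 = 1.638401, which rounds to 1.6384.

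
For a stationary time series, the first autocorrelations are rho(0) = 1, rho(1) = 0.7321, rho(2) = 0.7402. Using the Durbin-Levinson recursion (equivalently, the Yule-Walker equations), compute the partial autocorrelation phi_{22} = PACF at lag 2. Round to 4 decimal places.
\phi_{22} = 0.4401

The PACF at lag k is phi_{kk}, the last component of the solution
to the Yule-Walker system G_k phi = r_k where
  (G_k)_{ij} = rho(|i - j|), (r_k)_i = rho(i), i,j = 1..k.
Equivalently, Durbin-Levinson gives phi_{kk} iteratively:
  phi_{11} = rho(1)
  phi_{kk} = [rho(k) - sum_{j=1..k-1} phi_{k-1,j} rho(k-j)]
            / [1 - sum_{j=1..k-1} phi_{k-1,j} rho(j)],
  phi_{k,j} = phi_{k-1,j} - phi_{kk} phi_{k-1,k-j},  j = 1..k-1.
Step k = 1:
  phi_11 = rho(1) = 0.7321.
Step k = 2:
  phi_22 = [rho(2) - phi_11 rho(1)] / [1 - phi_11 rho(1)] = [0.7402 - (0.7321)(0.7321)] / [1 - (0.7321)(0.7321)]
         = 0.20422959 / 0.46402959 = 0.4401.
Therefore phi_{22} = 0.4401.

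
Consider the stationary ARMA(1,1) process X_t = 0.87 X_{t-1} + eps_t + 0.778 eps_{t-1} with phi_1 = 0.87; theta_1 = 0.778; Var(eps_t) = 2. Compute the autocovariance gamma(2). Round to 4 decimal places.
\gamma(2) = 19.7796

Multiply the model equation by X_{t-k} and take expectations. With theta_0 = psi_0 = 1 and psi_j the MA(infinity) weights, this gives
  gamma(k) - sum_i phi_i gamma(k-i) = c_k,
  c_k = sigma^2 * sum_{j=k..q} theta_j psi_{j-k}   (c_k = 0 for k > q),
using gamma(-m) = gamma(m).
psi-weights needed (psi_j = theta_j + sum_i phi_i psi_{j-i}):
  psi_1 = theta_1 + phi_1 = 0.778 + (0.87) = 1.648
Right-hand sides:
  c_0 = sigma^2 (1 + theta_1 psi_1) = 2 * (1 + (0.778)(1.648)) = 2 * 2.282144 = 4.564288
  c_1 = sigma^2 theta_1 = 2 * (0.778) = 1.556
  c_2 = 0
Equations for k = 0 and k = 1 (AR order 1):
  gamma(0) = phi_1 gamma(1) + c_0
  gamma(1) = phi_1 gamma(0) + c_1
Substituting the second into the first: gamma(0) (1 - phi_1^2) = c_0 + phi_1 c_1, so
  gamma(0) = (c_0 + phi_1 c_1) / (1 - phi_1^2) = (4.564288 + (0.87)(1.556)) / (1 - (0.87)^2) = 5.918008 / 0.2431 = 24.343924.
  gamma(1) = phi_1 gamma(0) + c_1 = (0.87)(24.343924) + (1.556) = 22.735214.
For k = 2 (> q): gamma(2) = phi_1 gamma(1) = (0.87)(22.735214) = 19.779636.
Therefore gamma(2) = 19.7796 (to 4 decimal places).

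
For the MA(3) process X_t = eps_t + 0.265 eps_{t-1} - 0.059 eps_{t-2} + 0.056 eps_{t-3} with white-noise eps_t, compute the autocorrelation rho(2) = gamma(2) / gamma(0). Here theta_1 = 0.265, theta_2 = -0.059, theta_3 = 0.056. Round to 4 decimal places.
\rho(2) = -0.0410

For an MA(q) process with theta_0 = 1, the autocovariance is
  gamma(k) = sigma^2 * sum_{i=0..q-k} theta_i * theta_{i+k},
and rho(k) = gamma(k) / gamma(0). Sigma^2 cancels.
  numerator   = (1)*(-0.059) + (0.265)*(0.056) = -0.04416.
  denominator = (1)^2 + (0.265)^2 + (-0.059)^2 + (0.056)^2 = 1.076842.
  rho(2) = -0.04416 / 1.076842 = -0.0410.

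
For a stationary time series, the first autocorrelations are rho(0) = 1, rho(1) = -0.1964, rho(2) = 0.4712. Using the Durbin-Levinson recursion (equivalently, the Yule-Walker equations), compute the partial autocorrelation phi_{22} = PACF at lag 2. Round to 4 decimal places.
\phi_{22} = 0.4500

The PACF at lag k is phi_{kk}, the last component of the solution
to the Yule-Walker system G_k phi = r_k where
  (G_k)_{ij} = rho(|i - j|), (r_k)_i = rho(i), i,j = 1..k.
Equivalently, Durbin-Levinson gives phi_{kk} iteratively:
  phi_{11} = rho(1)
  phi_{kk} = [rho(k) - sum_{j=1..k-1} phi_{k-1,j} rho(k-j)]
            / [1 - sum_{j=1..k-1} phi_{k-1,j} rho(j)],
  phi_{k,j} = phi_{k-1,j} - phi_{kk} phi_{k-1,k-j},  j = 1..k-1.
Step k = 1:
  phi_11 = rho(1) = -0.1964.
Step k = 2:
  phi_22 = [rho(2) - phi_11 rho(1)] / [1 - phi_11 rho(1)] = [0.4712 - (-0.1964)(-0.1964)] / [1 - (-0.1964)(-0.1964)]
         = 0.43262704 / 0.96142704 = 0.45.
Therefore phi_{22} = 0.4500.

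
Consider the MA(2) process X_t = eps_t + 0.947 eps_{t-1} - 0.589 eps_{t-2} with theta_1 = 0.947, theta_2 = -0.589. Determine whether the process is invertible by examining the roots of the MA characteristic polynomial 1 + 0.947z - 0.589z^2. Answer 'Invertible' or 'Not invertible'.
\text{Not invertible}

The MA(q) characteristic polynomial is P(z) = 1 + 0.947z - 0.589z^2.
Invertibility requires all roots to lie outside the unit circle, i.e. |z| > 1 for every root.
Set 1 + (0.947) z + (-0.589) z^2 = 0, i.e. a z^2 + b z + c = 0 with a = -0.589, b = 0.947, c = 1.
Discriminant D = b^2 - 4ac = (0.947)^2 - 4*(-0.589)*1 = 0.896809 - (-2.356) = 3.252809.
D >= 0, so the roots are real: z = (-b +/- sqrt(D)) / (2a) = (-0.947 +/- 1.803555) / (-1.178).
  z_1 = (-0.947 + 1.803555) / (-1.178) = -0.7271,   |z_1| = 0.7271.
  z_2 = (-0.947 - 1.803555) / (-1.178) = 2.3349,   |z_2| = 2.3349.
Moduli of all roots: 0.7271, 2.3349.
All moduli strictly greater than 1? No.
Verdict: Not invertible.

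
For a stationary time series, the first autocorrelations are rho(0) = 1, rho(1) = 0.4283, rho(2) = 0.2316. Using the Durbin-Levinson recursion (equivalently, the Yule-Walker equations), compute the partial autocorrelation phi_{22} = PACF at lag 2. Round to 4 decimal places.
\phi_{22} = 0.0590

The PACF at lag k is phi_{kk}, the last component of the solution
to the Yule-Walker system G_k phi = r_k where
  (G_k)_{ij} = rho(|i - j|), (r_k)_i = rho(i), i,j = 1..k.
Equivalently, Durbin-Levinson gives phi_{kk} iteratively:
  phi_{11} = rho(1)
  phi_{kk} = [rho(k) - sum_{j=1..k-1} phi_{k-1,j} rho(k-j)]
            / [1 - sum_{j=1..k-1} phi_{k-1,j} rho(j)],
  phi_{k,j} = phi_{k-1,j} - phi_{kk} phi_{k-1,k-j},  j = 1..k-1.
Step k = 1:
  phi_11 = rho(1) = 0.4283.
Step k = 2:
  phi_22 = [rho(2) - phi_11 rho(1)] / [1 - phi_11 rho(1)] = [0.2316 - (0.4283)(0.4283)] / [1 - (0.4283)(0.4283)]
         = 0.04815911 / 0.81655911 = 0.059.
Therefore phi_{22} = 0.0590.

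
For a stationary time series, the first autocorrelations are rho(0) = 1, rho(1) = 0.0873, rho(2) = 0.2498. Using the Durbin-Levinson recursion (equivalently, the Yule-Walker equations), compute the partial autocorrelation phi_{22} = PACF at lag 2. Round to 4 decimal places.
\phi_{22} = 0.2440

The PACF at lag k is phi_{kk}, the last component of the solution
to the Yule-Walker system G_k phi = r_k where
  (G_k)_{ij} = rho(|i - j|), (r_k)_i = rho(i), i,j = 1..k.
Equivalently, Durbin-Levinson gives phi_{kk} iteratively:
  phi_{11} = rho(1)
  phi_{kk} = [rho(k) - sum_{j=1..k-1} phi_{k-1,j} rho(k-j)]
            / [1 - sum_{j=1..k-1} phi_{k-1,j} rho(j)],
  phi_{k,j} = phi_{k-1,j} - phi_{kk} phi_{k-1,k-j},  j = 1..k-1.
Step k = 1:
  phi_11 = rho(1) = 0.0873.
Step k = 2:
  phi_22 = [rho(2) - phi_11 rho(1)] / [1 - phi_11 rho(1)] = [0.2498 - (0.0873)(0.0873)] / [1 - (0.0873)(0.0873)]
         = 0.24217871 / 0.99237871 = 0.244.
Therefore phi_{22} = 0.2440.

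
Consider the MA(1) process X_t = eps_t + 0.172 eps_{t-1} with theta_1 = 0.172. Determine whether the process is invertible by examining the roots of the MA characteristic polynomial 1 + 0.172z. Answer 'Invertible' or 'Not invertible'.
\text{Invertible}

The MA(q) characteristic polynomial is P(z) = 1 + 0.172z.
Invertibility requires all roots to lie outside the unit circle, i.e. |z| > 1 for every root.
This is linear in z: 1 + (0.172) z = 0  =>  z = -1/(0.172) = -5.813953,  |z| = 5.813953.
Moduli of all roots: 5.8140.
All moduli strictly greater than 1? Yes.
Verdict: Invertible.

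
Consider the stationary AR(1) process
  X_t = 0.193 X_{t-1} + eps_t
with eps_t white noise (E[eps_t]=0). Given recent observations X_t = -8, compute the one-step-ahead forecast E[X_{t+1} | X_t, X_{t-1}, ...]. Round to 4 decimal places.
E[X_{t+1} \mid \mathcal F_t] = -1.5440

For an AR(p) model X_t = c + sum_i phi_i X_{t-i} + eps_t, the
one-step-ahead conditional mean is
  E[X_{t+1} | X_t, ...] = c + sum_i phi_i X_{t+1-i}.
Substitute known values:
  E[X_{t+1} | ...] = (0.193) * (-8)
                   = -1.5440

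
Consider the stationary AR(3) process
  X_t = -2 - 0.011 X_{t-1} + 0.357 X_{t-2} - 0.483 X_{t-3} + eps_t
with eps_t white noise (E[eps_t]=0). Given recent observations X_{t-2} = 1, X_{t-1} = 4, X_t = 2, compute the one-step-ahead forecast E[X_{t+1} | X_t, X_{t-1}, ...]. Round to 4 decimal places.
E[X_{t+1} \mid \mathcal F_t] = -1.0770

For an AR(p) model X_t = c + sum_i phi_i X_{t-i} + eps_t, the
one-step-ahead conditional mean is
  E[X_{t+1} | X_t, ...] = c + sum_i phi_i X_{t+1-i}.
Substitute known values:
  E[X_{t+1} | ...] = -2 + (-0.011) * (2) + (0.357) * (4) + (-0.483) * (1)
                   = -1.0770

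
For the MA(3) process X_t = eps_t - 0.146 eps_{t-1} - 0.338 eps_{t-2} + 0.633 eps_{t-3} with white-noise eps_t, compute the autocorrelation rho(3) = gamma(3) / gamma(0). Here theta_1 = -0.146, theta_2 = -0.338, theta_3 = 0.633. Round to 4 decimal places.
\rho(3) = 0.4120

For an MA(q) process with theta_0 = 1, the autocovariance is
  gamma(k) = sigma^2 * sum_{i=0..q-k} theta_i * theta_{i+k},
and rho(k) = gamma(k) / gamma(0). Sigma^2 cancels.
  numerator   = (1)*(0.633) = 0.633.
  denominator = (1)^2 + (-0.146)^2 + (-0.338)^2 + (0.633)^2 = 1.536249.
  rho(3) = 0.633 / 1.536249 = 0.4120.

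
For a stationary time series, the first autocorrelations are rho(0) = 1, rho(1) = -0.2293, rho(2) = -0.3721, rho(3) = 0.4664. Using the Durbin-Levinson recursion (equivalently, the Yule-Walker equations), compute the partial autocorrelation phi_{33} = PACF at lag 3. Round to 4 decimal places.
\phi_{33} = 0.3171

The PACF at lag k is phi_{kk}, the last component of the solution
to the Yule-Walker system G_k phi = r_k where
  (G_k)_{ij} = rho(|i - j|), (r_k)_i = rho(i), i,j = 1..k.
Equivalently, Durbin-Levinson gives phi_{kk} iteratively:
  phi_{11} = rho(1)
  phi_{kk} = [rho(k) - sum_{j=1..k-1} phi_{k-1,j} rho(k-j)]
            / [1 - sum_{j=1..k-1} phi_{k-1,j} rho(j)],
  phi_{k,j} = phi_{k-1,j} - phi_{kk} phi_{k-1,k-j},  j = 1..k-1.
Step k = 1:
  phi_11 = rho(1) = -0.2293.
Step k = 2:
  phi_22 = [rho(2) - phi_11 rho(1)] / [1 - phi_11 rho(1)] = [-0.3721 - (-0.2293)(-0.2293)] / [1 - (-0.2293)(-0.2293)]
         = -0.42467849 / 0.94742151 = -0.448247.
  Update: phi_21 = phi_11 - phi_22 phi_11 = -0.2293 - (-0.448247)(-0.2293) = -0.332083.
Step k = 3:
  phi_33 = [rho(3) - phi_21 rho(2) - phi_22 rho(1)] / [1 - phi_21 rho(1) - phi_22 rho(2)]
    numerator   = 0.4664 - (-0.332083)(-0.3721) - (-0.448247)(-0.2293) = 0.24004898
    denominator = 1 - (-0.332083)(-0.2293) - (-0.448247)(-0.3721) = 0.75706081
  phi_33 = 0.24004898 / 0.75706081 = 0.3171.
Therefore phi_{33} = 0.3171.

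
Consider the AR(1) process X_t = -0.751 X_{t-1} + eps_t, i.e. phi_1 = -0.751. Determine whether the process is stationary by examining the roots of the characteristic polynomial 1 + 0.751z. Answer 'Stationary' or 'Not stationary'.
\text{Stationary}

The AR(p) characteristic polynomial is P(z) = 1 + 0.751z.
Stationarity requires all roots to lie outside the unit circle, i.e. |z| > 1 for every root.
This is linear in z: 1 + (0.751) z = 0  =>  z = -1/(0.751) = -1.331558,  |z| = 1.331558.
Moduli of all roots: 1.3316.
All moduli strictly greater than 1? Yes.
Verdict: Stationary.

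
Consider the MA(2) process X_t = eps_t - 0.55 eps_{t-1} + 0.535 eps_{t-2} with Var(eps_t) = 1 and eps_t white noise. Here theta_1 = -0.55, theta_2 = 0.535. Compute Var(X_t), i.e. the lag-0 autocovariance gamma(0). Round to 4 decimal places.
\gamma(0) = 1.5887

For an MA(q) process X_t = eps_t + sum_i theta_i eps_{t-i} with
Var(eps_t) = sigma^2, the variance is
  gamma(0) = sigma^2 * (1 + sum_i theta_i^2).
  sum_i theta_i^2 = (-0.55)^2 + (0.535)^2 = 0.3025 + 0.286225 = 0.588725.
  gamma(0) = 1 * (1 + 0.588725) = 1 * 1.588725 = 1.588725, which rounds to 1.5887.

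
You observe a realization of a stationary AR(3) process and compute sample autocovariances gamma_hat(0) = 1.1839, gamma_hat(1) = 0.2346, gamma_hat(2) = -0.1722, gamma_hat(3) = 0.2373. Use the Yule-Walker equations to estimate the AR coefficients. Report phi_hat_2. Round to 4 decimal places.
\hat\phi_{2} = -0.2620

The Yule-Walker equations for an AR(p) process read, in matrix form,
  Gamma_p phi = r_p,   with   (Gamma_p)_{ij} = gamma(|i - j|),
                       (r_p)_i = gamma(i),   i,j = 1..p.
Substitute the sample gammas (Toeplitz matrix and right-hand side of size 3):
  Gamma_p = [[1.1839, 0.2346, -0.1722], [0.2346, 1.1839, 0.2346], [-0.1722, 0.2346, 1.1839]]
  r_p     = [0.2346, -0.1722, 0.2373]
Written out (R1..R3):
  (R1) 1.1839 phi_1 + 0.2346 phi_2 - 0.1722 phi_3 = 0.2346
  (R2) 0.2346 phi_1 + 1.1839 phi_2 + 0.2346 phi_3 = -0.1722
  (R3) -0.1722 phi_1 + 0.2346 phi_2 + 1.1839 phi_3 = 0.2373
Gaussian elimination:
  R2 <- R2 - (0.2346/1.1839) R1 = R2 - (0.198159) R1:  1.137412 phi_2 + 0.268723 phi_3 = -0.218688
  R3 <- R3 - (-0.1722/1.1839) R1 = R3 - (-0.145451) R1:  0.268723 phi_2 + 1.158853 phi_3 = 0.271423
  R3 <- R3 - (0.268723/1.137412) R2 = R3 - (0.236258) R2:  1.095365 phi_3 = 0.32309
Back-substitution:
  phi_hat_3 = 0.32309 / 1.095365 = 0.294961
  phi_hat_2 = (-0.218688 - (0.268723)(0.294961)) / 1.137412 = -0.261955
  phi_hat_1 = (0.2346 - (0.2346)(-0.261955) - (-0.1722)(0.294961)) / 1.1839 = 0.29297
So phi_hat = [0.2930, -0.2620, 0.2950].
Therefore phi_hat_2 = -0.2620.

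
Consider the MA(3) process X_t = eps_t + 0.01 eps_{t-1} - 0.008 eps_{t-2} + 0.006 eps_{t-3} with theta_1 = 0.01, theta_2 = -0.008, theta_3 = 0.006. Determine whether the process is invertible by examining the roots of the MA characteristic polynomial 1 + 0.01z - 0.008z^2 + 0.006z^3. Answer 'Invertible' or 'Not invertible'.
\text{Invertible}

The MA(q) characteristic polynomial is P(z) = 1 + 0.01z - 0.008z^2 + 0.006z^3.
Invertibility requires all roots to lie outside the unit circle, i.e. |z| > 1 for every root.
Degree 3: look for a simple real root z0 first, then factor out (1 - z/z0) and solve the remaining quadratic.
Testing z0 = -5: P(-5) = 1 + (0.01)(-5) + (-0.008)(-5)^2 + (0.006)(-5)^3
  = 1 + (-0.05) + (-0.2) + (-0.75) = 0.  So z_0 = -5 is a root, |z_0| = 5.
Divide out the factor (1 + 0.2 z) = (1 - z/z0) (since 1/z0 = -0.2):
  P(z) = (1 + 0.2 z)(1 + (-0.19) z + (0.03) z^2)
  [check: z-coef -0.19 - (-0.2) = 0.01; z^2-coef 0.03 - (-0.2)(-0.19) = -0.008; z^3-coef -(-0.2)(0.03) = 0.006.]
Remaining roots from the quadratic factor 1 + (-0.19) z + (0.03) z^2:
  Set 1 + (-0.19) z + (0.03) z^2 = 0, i.e. a z^2 + b z + c = 0 with a = 0.03, b = -0.19, c = 1.
  Discriminant D = b^2 - 4ac = (-0.19)^2 - 4*(0.03)*1 = 0.0361 - (0.12) = -0.0839.
  D < 0, so the roots are the complex-conjugate pair z = (-b +/- i sqrt(-D)) / (2a) = 3.1667 +/- 4.8276i.
  For a conjugate pair |z|^2 = z * conj(z) = (product of roots) = c/a = 1/(0.03) = 33.333333, so |z| = sqrt(33.333333) = 5.7735 for both roots.
Moduli of all roots: 5.0000, 5.7735, 5.7735.
All moduli strictly greater than 1? Yes.
Verdict: Invertible.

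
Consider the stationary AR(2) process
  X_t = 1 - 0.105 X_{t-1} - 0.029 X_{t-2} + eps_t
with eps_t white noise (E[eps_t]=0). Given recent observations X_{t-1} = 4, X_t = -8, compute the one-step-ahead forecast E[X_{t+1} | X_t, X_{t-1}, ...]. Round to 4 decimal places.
E[X_{t+1} \mid \mathcal F_t] = 1.7240

For an AR(p) model X_t = c + sum_i phi_i X_{t-i} + eps_t, the
one-step-ahead conditional mean is
  E[X_{t+1} | X_t, ...] = c + sum_i phi_i X_{t+1-i}.
Substitute known values:
  E[X_{t+1} | ...] = 1 + (-0.105) * (-8) + (-0.029) * (4)
                   = 1.7240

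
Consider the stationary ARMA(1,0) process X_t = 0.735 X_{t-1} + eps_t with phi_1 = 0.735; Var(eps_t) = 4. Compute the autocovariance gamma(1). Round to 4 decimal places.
\gamma(1) = 6.3944

Multiply the model equation by X_{t-k} and take expectations. With theta_0 = psi_0 = 1 and psi_j the MA(infinity) weights, this gives
  gamma(k) - sum_i phi_i gamma(k-i) = c_k,
  c_k = sigma^2 * sum_{j=k..q} theta_j psi_{j-k}   (c_k = 0 for k > q),
using gamma(-m) = gamma(m).
Pure AR (q = 0): c_0 = sigma^2 = 4, c_k = 0 for k >= 1.
Equations for k = 0 and k = 1 (AR order 1):
  gamma(0) = phi_1 gamma(1) + c_0
  gamma(1) = phi_1 gamma(0) + c_1
Substituting the second into the first: gamma(0) (1 - phi_1^2) = c_0 + phi_1 c_1, so
  gamma(0) = c_0 / (1 - phi_1^2) = 4 / (1 - (0.735)^2) = 4 / 0.459775 = 8.699908.
  gamma(1) = phi_1 gamma(0) = (0.735)(8.699908) = 6.394432.
Therefore gamma(1) = 6.3944 (to 4 decimal places).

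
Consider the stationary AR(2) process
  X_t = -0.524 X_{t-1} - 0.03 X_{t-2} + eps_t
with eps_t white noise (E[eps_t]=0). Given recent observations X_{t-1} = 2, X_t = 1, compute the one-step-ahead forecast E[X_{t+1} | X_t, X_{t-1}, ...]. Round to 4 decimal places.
E[X_{t+1} \mid \mathcal F_t] = -0.5840

For an AR(p) model X_t = c + sum_i phi_i X_{t-i} + eps_t, the
one-step-ahead conditional mean is
  E[X_{t+1} | X_t, ...] = c + sum_i phi_i X_{t+1-i}.
Substitute known values:
  E[X_{t+1} | ...] = (-0.524) * (1) + (-0.03) * (2)
                   = -0.5840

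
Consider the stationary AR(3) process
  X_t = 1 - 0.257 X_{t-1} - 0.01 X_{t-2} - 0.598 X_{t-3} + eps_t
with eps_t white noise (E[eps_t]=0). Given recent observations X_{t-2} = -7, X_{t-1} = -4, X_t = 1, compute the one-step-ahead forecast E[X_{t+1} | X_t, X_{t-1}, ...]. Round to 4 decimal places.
E[X_{t+1} \mid \mathcal F_t] = 4.9690

For an AR(p) model X_t = c + sum_i phi_i X_{t-i} + eps_t, the
one-step-ahead conditional mean is
  E[X_{t+1} | X_t, ...] = c + sum_i phi_i X_{t+1-i}.
Substitute known values:
  E[X_{t+1} | ...] = 1 + (-0.257) * (1) + (-0.01) * (-4) + (-0.598) * (-7)
                   = 4.9690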